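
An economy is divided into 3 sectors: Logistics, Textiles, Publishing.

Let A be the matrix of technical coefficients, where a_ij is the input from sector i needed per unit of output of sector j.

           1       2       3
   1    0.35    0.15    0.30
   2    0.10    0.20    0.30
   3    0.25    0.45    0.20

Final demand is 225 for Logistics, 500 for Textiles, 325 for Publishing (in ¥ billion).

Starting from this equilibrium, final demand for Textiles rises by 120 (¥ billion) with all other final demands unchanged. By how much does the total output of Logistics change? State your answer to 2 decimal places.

I − A =
  [   0.65    -0.15    -0.30]
  [  -0.10     0.80    -0.30]
  [  -0.25    -0.45     0.80]
Cofactors of I−A, C_ij = (−1)^(i+j)·(minor ij) (rows/columns in the sector order above):
  C_11 = (0.80)(0.80) − (-0.30)(-0.45) = 0.5050
  C_12 = −[(-0.10)(0.80) − (-0.30)(-0.25)] = 0.1550
  C_13 = (-0.10)(-0.45) − (0.80)(-0.25) = 0.2450
  C_21 = −[(-0.15)(0.80) − (-0.30)(-0.45)] = 0.2550
  C_22 = (0.65)(0.80) − (-0.30)(-0.25) = 0.4450
  C_23 = −[(0.65)(-0.45) − (-0.15)(-0.25)] = 0.3300
  C_31 = (-0.15)(-0.30) − (-0.30)(0.80) = 0.2850
  C_32 = −[(0.65)(-0.30) − (-0.30)(-0.10)] = 0.2250
  C_33 = (0.65)(0.80) − (-0.15)(-0.10) = 0.5050
det(I−A) = Σ_j (I−A)_1j·C_1j = (0.65)(0.5050) + (-0.15)(0.1550) + (-0.30)(0.2450) = 0.2315
adj(I−A) = Cᵀ =
  [ 0.5050   0.2550   0.2850]
  [ 0.1550   0.4450   0.2250]
  [ 0.2450   0.3300   0.5050]
(I − A)⁻¹ = adj(I−A) / det(I−A) ≈
  [   2.1814     1.1015     1.2311]
  [   0.6695     1.9222     0.9719]
  [   1.0583     1.4255     2.1814]
Δx = (I − A)⁻¹ Δd with Δd having +120 in the Textiles component and 0 elsewhere.
So Δx_1 = L_12 · (+120), where L_12 = adj(I−A)_12 / det(I−A) = 0.2550 / 0.2315.
Δx_1 = 0.2550 × (+120) / 0.2315 = 30.60 / 0.2315 ≈ 132.18.

Δx_1 = 132.18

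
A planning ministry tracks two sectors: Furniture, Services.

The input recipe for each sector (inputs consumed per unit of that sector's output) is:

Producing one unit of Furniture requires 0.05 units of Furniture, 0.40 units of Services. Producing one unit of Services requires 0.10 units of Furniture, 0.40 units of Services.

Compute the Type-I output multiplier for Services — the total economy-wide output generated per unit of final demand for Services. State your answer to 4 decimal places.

m_S = 1.9811

I − A =
  [   0.95    -0.10]
  [  -0.40     0.60]
det(I−A) = (0.95)(0.60) − (-0.10)(-0.40) = 0.5300
adj(I−A) = [[0.60, 0.10], [0.40, 0.95]]
(I − A)⁻¹ = adj(I−A) / det(I−A) ≈
  [   1.13208     0.18868]
  [   0.75472     1.79245]
The output multiplier for sector j is the column-j sum of the Leontief inverse (I − A)⁻¹ = adj(I−A) / det(I−A).
Column S of adj(I−A): (0.10, 0.95); det(I−A) = 0.5300.
m_S = (0.10 + 0.95) / 0.5300 = 1.05 / 0.5300 ≈ 1.9811.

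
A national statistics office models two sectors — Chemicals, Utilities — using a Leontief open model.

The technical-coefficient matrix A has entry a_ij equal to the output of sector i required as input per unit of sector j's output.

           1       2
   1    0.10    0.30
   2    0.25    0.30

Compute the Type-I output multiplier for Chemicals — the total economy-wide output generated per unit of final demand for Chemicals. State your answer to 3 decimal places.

I − A =
  [   0.90    -0.30]
  [  -0.25     0.70]
det(I−A) = (0.90)(0.70) − (-0.30)(-0.25) = 0.5550
adj(I−A) = [[0.70, 0.30], [0.25, 0.90]]
(I − A)⁻¹ = adj(I−A) / det(I−A) ≈
  [   1.2613     0.5405]
  [   0.4505     1.6216]
The output multiplier for sector j is the column-j sum of the Leontief inverse (I − A)⁻¹ = adj(I−A) / det(I−A).
Column 1 of adj(I−A): (0.70, 0.25); det(I−A) = 0.5550.
m_1 = (0.70 + 0.25) / 0.5550 = 0.95 / 0.5550 ≈ 1.712.

m_1 = 1.712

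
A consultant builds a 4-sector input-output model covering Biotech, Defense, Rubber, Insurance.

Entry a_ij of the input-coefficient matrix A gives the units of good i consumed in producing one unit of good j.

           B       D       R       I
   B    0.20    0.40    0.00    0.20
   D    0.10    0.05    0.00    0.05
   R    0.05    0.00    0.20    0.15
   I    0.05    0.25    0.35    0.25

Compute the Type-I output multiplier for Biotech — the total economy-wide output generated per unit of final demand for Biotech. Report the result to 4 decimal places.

I − A =
  [   0.80    -0.40     0.00    -0.20]
  [  -0.10     0.95     0.00    -0.05]
  [  -0.05     0.00     0.80    -0.15]
  [  -0.05    -0.25    -0.35     0.75]
Compute the cofactors C_ij = (−1)^(i+j)·(3×3 minor ij) of I−A; the adjugate is their transpose:
adj(I−A) = Cᵀ =
  [ 0.510125   0.259000   0.073500   0.168000]
  [ 0.057625   0.426500   0.021000   0.048000]
  [ 0.045875   0.050500   0.514500   0.118500]
  [ 0.074625   0.183000   0.252000   0.576000]
det(I−A) = Σ_j (I−A)_1j·C_1j = (0.80)(0.510125) + (-0.40)(0.057625) + (0.00)(0.045875) + (-0.20)(0.074625) = 0.370125
(I − A)⁻¹ = adj(I−A) / det(I−A) ≈
  [   1.37825     0.69976     0.19858     0.45390]
  [   0.15569     1.15231     0.05674     0.12969]
  [   0.12394     0.13644     1.39007     0.32016]
  [   0.20162     0.49443     0.68085     1.55623]
The output multiplier for sector j is the column-j sum of the Leontief inverse (I − A)⁻¹ = adj(I−A) / det(I−A).
Column B of adj(I−A): (0.510125, 0.057625, 0.045875, 0.074625); det(I−A) = 0.370125.
m_B = (0.510125 + 0.057625 + 0.045875 + 0.074625) / 0.370125 = 0.68825 / 0.370125 ≈ 1.8595.

m_B = 1.8595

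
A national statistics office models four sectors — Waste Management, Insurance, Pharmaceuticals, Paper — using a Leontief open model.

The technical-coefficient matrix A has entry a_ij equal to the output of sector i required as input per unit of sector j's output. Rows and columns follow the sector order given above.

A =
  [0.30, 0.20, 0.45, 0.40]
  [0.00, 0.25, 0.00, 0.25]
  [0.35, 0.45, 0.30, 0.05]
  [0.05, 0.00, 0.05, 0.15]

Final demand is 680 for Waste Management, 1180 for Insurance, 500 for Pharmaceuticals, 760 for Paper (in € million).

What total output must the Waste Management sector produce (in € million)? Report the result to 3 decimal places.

x_1 = 5631.194

I − A =
  [   0.70    -0.20    -0.45    -0.40]
  [   0.00     0.75     0.00    -0.25]
  [  -0.35    -0.45     0.70    -0.05]
  [  -0.05     0.00    -0.05     0.85]
Compute the cofactors C_ij = (−1)^(i+j)·(3×3 minor ij) of I−A; the adjugate is their transpose:
adj(I−A) = Cᵀ =
  [ 0.438750   0.299625   0.304375   0.312500]
  [ 0.013125   0.258750   0.014375   0.083125]
  [ 0.230625   0.318750   0.428750   0.227500]
  [ 0.039375   0.036375   0.043125   0.249375]
det(I−A) = Σ_j (I−A)_1j·C_1j = (0.70)(0.438750) + (-0.20)(0.013125) + (-0.45)(0.230625) + (-0.40)(0.039375) = 0.18496875
(I − A)⁻¹ = adj(I−A) / det(I−A) ≈
  [   2.3720     1.6199     1.6455     1.6895]
  [   0.0710     1.3989     0.0777     0.4494]
  [   1.2468     1.7233     2.3180     1.2299]
  [   0.2129     0.1967     0.2331     1.3482]
x = (I − A)⁻¹ d = adj(I−A)·d / det(I−A), with det(I−A) = 0.18496875:
  x_1 = (0.438750·680 + 0.299625·1180 + 0.304375·500 + 0.312500·760) / 0.18496875 = 1041.595 / 0.18496875 ≈ 5631.194
  x_2 = (0.013125·680 + 0.258750·1180 + 0.014375·500 + 0.083125·760) / 0.18496875 = 384.6125 / 0.18496875 ≈ 2079.338
  x_3 = (0.230625·680 + 0.318750·1180 + 0.428750·500 + 0.227500·760) / 0.18496875 = 920.225 / 0.18496875 ≈ 4975.030
  x_4 = (0.039375·680 + 0.036375·1180 + 0.043125·500 + 0.249375·760) / 0.18496875 = 280.785 / 0.18496875 ≈ 1518.013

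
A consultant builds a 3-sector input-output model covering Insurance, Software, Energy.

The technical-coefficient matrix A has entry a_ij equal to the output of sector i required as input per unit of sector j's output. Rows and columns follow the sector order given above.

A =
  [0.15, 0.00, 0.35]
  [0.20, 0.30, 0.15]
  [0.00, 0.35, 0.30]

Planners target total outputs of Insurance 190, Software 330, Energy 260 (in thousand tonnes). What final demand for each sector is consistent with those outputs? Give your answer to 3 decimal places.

I − A =
  [   0.85     0.00    -0.35]
  [  -0.20     0.70    -0.15]
  [   0.00    -0.35     0.70]
d = (I − A) x:
  d_I = (+0.85)·190 + (+0.00)·330 + (-0.35)·260 = 70.500
  d_S = (-0.20)·190 + (+0.70)·330 + (-0.15)·260 = 154.000
  d_E = (+0.00)·190 + (-0.35)·330 + (+0.70)·260 = 66.500

d_I = 70.500, d_S = 154.000, d_E = 66.500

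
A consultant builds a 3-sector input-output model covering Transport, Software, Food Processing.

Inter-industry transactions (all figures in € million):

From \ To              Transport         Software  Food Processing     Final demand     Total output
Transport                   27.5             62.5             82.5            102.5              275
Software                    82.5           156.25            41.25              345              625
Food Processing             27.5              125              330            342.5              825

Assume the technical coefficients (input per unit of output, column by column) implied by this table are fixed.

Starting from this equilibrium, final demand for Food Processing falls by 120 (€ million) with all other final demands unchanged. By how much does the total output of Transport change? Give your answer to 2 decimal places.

Δx_T = -26.37

Technical coefficients a_ij = z_ij / X_j:
  a_TT = 27.5/275 = 0.10, a_ST = 82.5/275 = 0.30, a_FT = 27.5/275 = 0.10
  a_TS = 62.5/625 = 0.10, a_SS = 156.25/625 = 0.25, a_FS = 125/625 = 0.20
  a_TF = 82.5/825 = 0.10, a_SF = 41.25/825 = 0.05, a_FF = 330/825 = 0.40
I − A =
  [   0.90    -0.10    -0.10]
  [  -0.30     0.75    -0.05]
  [  -0.10    -0.20     0.60]
Cofactors of I−A, C_ij = (−1)^(i+j)·(minor ij) (rows/columns in the sector order above):
  C_11 = (0.75)(0.60) − (-0.05)(-0.20) = 0.4400
  C_12 = −[(-0.30)(0.60) − (-0.05)(-0.10)] = 0.1850
  C_13 = (-0.30)(-0.20) − (0.75)(-0.10) = 0.1350
  C_21 = −[(-0.10)(0.60) − (-0.10)(-0.20)] = 0.0800
  C_22 = (0.90)(0.60) − (-0.10)(-0.10) = 0.5300
  C_23 = −[(0.90)(-0.20) − (-0.10)(-0.10)] = 0.1900
  C_31 = (-0.10)(-0.05) − (-0.10)(0.75) = 0.0800
  C_32 = −[(0.90)(-0.05) − (-0.10)(-0.30)] = 0.0750
  C_33 = (0.90)(0.75) − (-0.10)(-0.30) = 0.6450
det(I−A) = Σ_j (I−A)_1j·C_1j = (0.90)(0.4400) + (-0.10)(0.1850) + (-0.10)(0.1350) = 0.3640
adj(I−A) = Cᵀ =
  [ 0.4400   0.0800   0.0800]
  [ 0.1850   0.5300   0.0750]
  [ 0.1350   0.1900   0.6450]
(I − A)⁻¹ = adj(I−A) / det(I−A) ≈
  [   1.2088     0.2198     0.2198]
  [   0.5082     1.4560     0.2060]
  [   0.3709     0.5220     1.7720]
Δx = (I − A)⁻¹ Δd with Δd having -120 in the Food Processing component and 0 elsewhere.
So Δx_T = L_TF · (-120), where L_TF = adj(I−A)_TF / det(I−A) = 0.0800 / 0.3640.
Δx_T = 0.0800 × (-120) / 0.3640 = -9.60 / 0.3640 ≈ -26.37.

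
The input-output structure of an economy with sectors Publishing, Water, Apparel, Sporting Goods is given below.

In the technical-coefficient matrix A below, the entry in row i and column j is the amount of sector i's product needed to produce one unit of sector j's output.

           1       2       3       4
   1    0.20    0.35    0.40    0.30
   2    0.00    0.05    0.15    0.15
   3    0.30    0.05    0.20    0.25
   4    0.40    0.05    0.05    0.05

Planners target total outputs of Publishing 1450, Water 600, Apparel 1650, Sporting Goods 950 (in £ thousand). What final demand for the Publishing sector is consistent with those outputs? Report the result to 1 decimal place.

I − A =
  [   0.80    -0.35    -0.40    -0.30]
  [   0.00     0.95    -0.15    -0.15]
  [  -0.30    -0.05     0.80    -0.25]
  [  -0.40    -0.05    -0.05     0.95]
d = (I − A) x:
  d_1 = (+0.80)·1450 + (-0.35)·600 + (-0.40)·1650 + (-0.30)·950 = 5.0
  d_2 = (+0.00)·1450 + (+0.95)·600 + (-0.15)·1650 + (-0.15)·950 = 180.0
  d_3 = (-0.30)·1450 + (-0.05)·600 + (+0.80)·1650 + (-0.25)·950 = 617.5
  d_4 = (-0.40)·1450 + (-0.05)·600 + (-0.05)·1650 + (+0.95)·950 = 210.0

d_1 = 5.0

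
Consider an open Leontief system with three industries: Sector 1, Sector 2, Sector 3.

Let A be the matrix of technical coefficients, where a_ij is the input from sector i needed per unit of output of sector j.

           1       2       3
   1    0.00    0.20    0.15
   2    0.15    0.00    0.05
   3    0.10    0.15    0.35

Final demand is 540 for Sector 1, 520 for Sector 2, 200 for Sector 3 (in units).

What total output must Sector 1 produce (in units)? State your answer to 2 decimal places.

x_1 = 759.16

I − A =
  [   1.00    -0.20    -0.15]
  [  -0.15     1.00    -0.05]
  [  -0.10    -0.15     0.65]
Cofactors of I−A, C_ij = (−1)^(i+j)·(minor ij) (rows/columns in the sector order above):
  C_11 = (1.00)(0.65) − (-0.05)(-0.15) = 0.6425
  C_12 = −[(-0.15)(0.65) − (-0.05)(-0.10)] = 0.1025
  C_13 = (-0.15)(-0.15) − (1.00)(-0.10) = 0.1225
  C_21 = −[(-0.20)(0.65) − (-0.15)(-0.15)] = 0.1525
  C_22 = (1.00)(0.65) − (-0.15)(-0.10) = 0.6350
  C_23 = −[(1.00)(-0.15) − (-0.20)(-0.10)] = 0.1700
  C_31 = (-0.20)(-0.05) − (-0.15)(1.00) = 0.1600
  C_32 = −[(1.00)(-0.05) − (-0.15)(-0.15)] = 0.0725
  C_33 = (1.00)(1.00) − (-0.20)(-0.15) = 0.9700
det(I−A) = Σ_j (I−A)_1j·C_1j = (1.00)(0.6425) + (-0.20)(0.1025) + (-0.15)(0.1225) = 0.603625
adj(I−A) = Cᵀ =
  [ 0.6425   0.1525   0.1600]
  [ 0.1025   0.6350   0.0725]
  [ 0.1225   0.1700   0.9700]
(I − A)⁻¹ = adj(I−A) / det(I−A) ≈
  [   1.0644     0.2526     0.2651]
  [   0.1698     1.0520     0.1201]
  [   0.2029     0.2816     1.6070]
x = (I − A)⁻¹ d = adj(I−A)·d / det(I−A), with det(I−A) = 0.603625:
  x_1 = (0.6425·540 + 0.1525·520 + 0.1600·200) / 0.603625 = 458.25 / 0.603625 ≈ 759.16
  x_2 = (0.1025·540 + 0.6350·520 + 0.0725·200) / 0.603625 = 400.05 / 0.603625 ≈ 662.75
  x_3 = (0.1225·540 + 0.1700·520 + 0.9700·200) / 0.603625 = 348.55 / 0.603625 ≈ 577.43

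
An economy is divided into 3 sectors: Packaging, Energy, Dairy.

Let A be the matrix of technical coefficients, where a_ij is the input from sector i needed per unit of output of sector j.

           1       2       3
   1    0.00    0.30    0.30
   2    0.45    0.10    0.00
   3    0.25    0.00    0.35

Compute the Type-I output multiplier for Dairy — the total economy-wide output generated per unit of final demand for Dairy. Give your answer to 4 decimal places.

m_3 = 2.7225

I − A =
  [   1.00    -0.30    -0.30]
  [  -0.45     0.90     0.00]
  [  -0.25     0.00     0.65]
Cofactors of I−A, C_ij = (−1)^(i+j)·(minor ij) (rows/columns in the sector order above):
  C_11 = (0.90)(0.65) − (0.00)(0.00) = 0.5850
  C_12 = −[(-0.45)(0.65) − (0.00)(-0.25)] = 0.2925
  C_13 = (-0.45)(0.00) − (0.90)(-0.25) = 0.2250
  C_21 = −[(-0.30)(0.65) − (-0.30)(0.00)] = 0.1950
  C_22 = (1.00)(0.65) − (-0.30)(-0.25) = 0.5750
  C_23 = −[(1.00)(0.00) − (-0.30)(-0.25)] = 0.0750
  C_31 = (-0.30)(0.00) − (-0.30)(0.90) = 0.2700
  C_32 = −[(1.00)(0.00) − (-0.30)(-0.45)] = 0.1350
  C_33 = (1.00)(0.90) − (-0.30)(-0.45) = 0.7650
det(I−A) = Σ_j (I−A)_1j·C_1j = (1.00)(0.5850) + (-0.30)(0.2925) + (-0.30)(0.2250) = 0.42975
adj(I−A) = Cᵀ =
  [ 0.5850   0.1950   0.2700]
  [ 0.2925   0.5750   0.1350]
  [ 0.2250   0.0750   0.7650]
(I − A)⁻¹ = adj(I−A) / det(I−A) ≈
  [   1.36126     0.45375     0.62827]
  [   0.68063     1.33799     0.31414]
  [   0.52356     0.17452     1.78010]
The output multiplier for sector j is the column-j sum of the Leontief inverse (I − A)⁻¹ = adj(I−A) / det(I−A).
Column 3 of adj(I−A): (0.2700, 0.1350, 0.7650); det(I−A) = 0.42975.
m_3 = (0.2700 + 0.1350 + 0.7650) / 0.42975 = 1.17 / 0.42975 ≈ 2.7225.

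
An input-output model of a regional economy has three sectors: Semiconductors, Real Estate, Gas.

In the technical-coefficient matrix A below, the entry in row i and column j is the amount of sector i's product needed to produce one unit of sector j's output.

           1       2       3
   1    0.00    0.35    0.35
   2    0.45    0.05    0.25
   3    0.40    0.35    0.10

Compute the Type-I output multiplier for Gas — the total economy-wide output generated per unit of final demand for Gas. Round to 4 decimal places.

I − A =
  [   1.00    -0.35    -0.35]
  [  -0.45     0.95    -0.25]
  [  -0.40    -0.35     0.90]
Cofactors of I−A, C_ij = (−1)^(i+j)·(minor ij) (rows/columns in the sector order above):
  C_11 = (0.95)(0.90) − (-0.25)(-0.35) = 0.7675
  C_12 = −[(-0.45)(0.90) − (-0.25)(-0.40)] = 0.5050
  C_13 = (-0.45)(-0.35) − (0.95)(-0.40) = 0.5375
  C_21 = −[(-0.35)(0.90) − (-0.35)(-0.35)] = 0.4375
  C_22 = (1.00)(0.90) − (-0.35)(-0.40) = 0.7600
  C_23 = −[(1.00)(-0.35) − (-0.35)(-0.40)] = 0.4900
  C_31 = (-0.35)(-0.25) − (-0.35)(0.95) = 0.4200
  C_32 = −[(1.00)(-0.25) − (-0.35)(-0.45)] = 0.4075
  C_33 = (1.00)(0.95) − (-0.35)(-0.45) = 0.7925
det(I−A) = Σ_j (I−A)_1j·C_1j = (1.00)(0.7675) + (-0.35)(0.5050) + (-0.35)(0.5375) = 0.402625
adj(I−A) = Cᵀ =
  [ 0.7675   0.4375   0.4200]
  [ 0.5050   0.7600   0.4075]
  [ 0.5375   0.4900   0.7925]
(I − A)⁻¹ = adj(I−A) / det(I−A) ≈
  [   1.90624     1.08662     1.04315]
  [   1.25427     1.88761     1.01211]
  [   1.33499     1.21701     1.96833]
The output multiplier for sector j is the column-j sum of the Leontief inverse (I − A)⁻¹ = adj(I−A) / det(I−A).
Column 3 of adj(I−A): (0.4200, 0.4075, 0.7925); det(I−A) = 0.402625.
m_3 = (0.4200 + 0.4075 + 0.7925) / 0.402625 = 1.62 / 0.402625 ≈ 4.0236.

m_3 = 4.0236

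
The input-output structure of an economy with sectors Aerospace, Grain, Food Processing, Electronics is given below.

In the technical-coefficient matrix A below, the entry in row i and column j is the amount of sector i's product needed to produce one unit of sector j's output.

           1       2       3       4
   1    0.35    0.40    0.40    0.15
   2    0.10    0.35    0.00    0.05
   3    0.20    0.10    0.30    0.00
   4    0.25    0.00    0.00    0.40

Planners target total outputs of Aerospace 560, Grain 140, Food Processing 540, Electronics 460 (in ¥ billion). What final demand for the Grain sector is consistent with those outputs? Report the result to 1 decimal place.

d_2 = 12.0

I − A =
  [   0.65    -0.40    -0.40    -0.15]
  [  -0.10     0.65     0.00    -0.05]
  [  -0.20    -0.10     0.70     0.00]
  [  -0.25     0.00     0.00     0.60]
d = (I − A) x:
  d_1 = (+0.65)·560 + (-0.40)·140 + (-0.40)·540 + (-0.15)·460 = 23.0
  d_2 = (-0.10)·560 + (+0.65)·140 + (+0.00)·540 + (-0.05)·460 = 12.0
  d_3 = (-0.20)·560 + (-0.10)·140 + (+0.70)·540 + (+0.00)·460 = 252.0
  d_4 = (-0.25)·560 + (+0.00)·140 + (+0.00)·540 + (+0.60)·460 = 136.0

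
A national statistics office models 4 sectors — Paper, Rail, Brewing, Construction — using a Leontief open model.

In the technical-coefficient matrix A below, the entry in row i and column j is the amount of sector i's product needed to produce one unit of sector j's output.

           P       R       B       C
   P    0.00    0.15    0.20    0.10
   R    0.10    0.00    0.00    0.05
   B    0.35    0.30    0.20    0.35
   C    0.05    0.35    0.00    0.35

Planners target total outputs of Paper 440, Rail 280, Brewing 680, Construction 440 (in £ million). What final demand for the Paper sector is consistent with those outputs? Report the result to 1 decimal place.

I − A =
  [   1.00    -0.15    -0.20    -0.10]
  [  -0.10     1.00     0.00    -0.05]
  [  -0.35    -0.30     0.80    -0.35]
  [  -0.05    -0.35     0.00     0.65]
d = (I − A) x:
  d_P = (+1.00)·440 + (-0.15)·280 + (-0.20)·680 + (-0.10)·440 = 218.0
  d_R = (-0.10)·440 + (+1.00)·280 + (+0.00)·680 + (-0.05)·440 = 214.0
  d_B = (-0.35)·440 + (-0.30)·280 + (+0.80)·680 + (-0.35)·440 = 152.0
  d_C = (-0.05)·440 + (-0.35)·280 + (+0.00)·680 + (+0.65)·440 = 166.0

d_P = 218.0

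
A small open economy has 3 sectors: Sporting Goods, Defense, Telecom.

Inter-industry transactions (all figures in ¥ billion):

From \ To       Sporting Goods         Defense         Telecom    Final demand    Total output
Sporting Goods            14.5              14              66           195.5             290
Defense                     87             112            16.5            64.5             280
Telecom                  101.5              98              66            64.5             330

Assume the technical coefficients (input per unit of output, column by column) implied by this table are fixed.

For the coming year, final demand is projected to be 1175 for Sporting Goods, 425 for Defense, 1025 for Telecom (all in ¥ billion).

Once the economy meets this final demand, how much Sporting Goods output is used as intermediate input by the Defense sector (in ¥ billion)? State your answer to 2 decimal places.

Technical coefficients a_ij = z_ij / X_j:
  a_SS = 14.5/290 = 0.05, a_DS = 87/290 = 0.30, a_TS = 101.5/290 = 0.35
  a_SD = 14/280 = 0.05, a_DD = 112/280 = 0.40, a_TD = 98/280 = 0.35
  a_ST = 66/330 = 0.20, a_DT = 16.5/330 = 0.05, a_TT = 66/330 = 0.20
I − A =
  [   0.95    -0.05    -0.20]
  [  -0.30     0.60    -0.05]
  [  -0.35    -0.35     0.80]
Cofactors of I−A, C_ij = (−1)^(i+j)·(minor ij) (rows/columns in the sector order above):
  C_11 = (0.60)(0.80) − (-0.05)(-0.35) = 0.4625
  C_12 = −[(-0.30)(0.80) − (-0.05)(-0.35)] = 0.2575
  C_13 = (-0.30)(-0.35) − (0.60)(-0.35) = 0.3150
  C_21 = −[(-0.05)(0.80) − (-0.20)(-0.35)] = 0.1100
  C_22 = (0.95)(0.80) − (-0.20)(-0.35) = 0.6900
  C_23 = −[(0.95)(-0.35) − (-0.05)(-0.35)] = 0.3500
  C_31 = (-0.05)(-0.05) − (-0.20)(0.60) = 0.1225
  C_32 = −[(0.95)(-0.05) − (-0.20)(-0.30)] = 0.1075
  C_33 = (0.95)(0.60) − (-0.05)(-0.30) = 0.5550
det(I−A) = Σ_j (I−A)_1j·C_1j = (0.95)(0.4625) + (-0.05)(0.2575) + (-0.20)(0.3150) = 0.3635
adj(I−A) = Cᵀ =
  [ 0.4625   0.1100   0.1225]
  [ 0.2575   0.6900   0.1075]
  [ 0.3150   0.3500   0.5550]
(I − A)⁻¹ = adj(I−A) / det(I−A) ≈
  [   1.2724     0.3026     0.3370]
  [   0.7084     1.8982     0.2957]
  [   0.8666     0.9629     1.5268]
First solve x = (I − A)⁻¹ d = adj(I−A)·d / det(I−A); in particular x_D = (0.2575·1175 + 0.6900·425 + 0.1075·1025) / 0.3635 = 706.00 / 0.3635 ≈ 1942.2283.
Intermediate flow from S to D: z_SD = a_SD · x_D = 0.05 × 706.00 / 0.3635 = 35.30 / 0.3635 ≈ 97.11.

z_SD = 97.11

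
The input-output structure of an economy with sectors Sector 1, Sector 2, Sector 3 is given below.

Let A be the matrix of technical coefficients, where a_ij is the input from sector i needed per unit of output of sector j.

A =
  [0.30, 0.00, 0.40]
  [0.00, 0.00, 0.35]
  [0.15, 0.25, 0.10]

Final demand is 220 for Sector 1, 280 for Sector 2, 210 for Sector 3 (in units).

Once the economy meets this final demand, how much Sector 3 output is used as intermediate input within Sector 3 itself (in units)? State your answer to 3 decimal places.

I − A =
  [   0.70     0.00    -0.40]
  [   0.00     1.00    -0.35]
  [  -0.15    -0.25     0.90]
Cofactors of I−A, C_ij = (−1)^(i+j)·(minor ij) (rows/columns in the sector order above):
  C_11 = (1.00)(0.90) − (-0.35)(-0.25) = 0.8125
  C_12 = −[(0.00)(0.90) − (-0.35)(-0.15)] = 0.0525
  C_13 = (0.00)(-0.25) − (1.00)(-0.15) = 0.1500
  C_21 = −[(0.00)(0.90) − (-0.40)(-0.25)] = 0.1000
  C_22 = (0.70)(0.90) − (-0.40)(-0.15) = 0.5700
  C_23 = −[(0.70)(-0.25) − (0.00)(-0.15)] = 0.1750
  C_31 = (0.00)(-0.35) − (-0.40)(1.00) = 0.4000
  C_32 = −[(0.70)(-0.35) − (-0.40)(0.00)] = 0.2450
  C_33 = (0.70)(1.00) − (0.00)(0.00) = 0.7000
det(I−A) = Σ_j (I−A)_1j·C_1j = (0.70)(0.8125) + (0.00)(0.0525) + (-0.40)(0.1500) = 0.50875
adj(I−A) = Cᵀ =
  [ 0.8125   0.1000   0.4000]
  [ 0.0525   0.5700   0.2450]
  [ 0.1500   0.1750   0.7000]
(I − A)⁻¹ = adj(I−A) / det(I−A) ≈
  [   1.5971     0.1966     0.7862]
  [   0.1032     1.1204     0.4816]
  [   0.2948     0.3440     1.3759]
First solve x = (I − A)⁻¹ d = adj(I−A)·d / det(I−A); in particular x_3 = (0.1500·220 + 0.1750·280 + 0.7000·210) / 0.50875 = 229.00 / 0.50875 ≈ 450.12285.
Intermediate flow from 3 to 3: z_33 = a_33 · x_3 = 0.10 × 229.00 / 0.50875 = 22.90 / 0.50875 ≈ 45.012.

z_33 = 45.012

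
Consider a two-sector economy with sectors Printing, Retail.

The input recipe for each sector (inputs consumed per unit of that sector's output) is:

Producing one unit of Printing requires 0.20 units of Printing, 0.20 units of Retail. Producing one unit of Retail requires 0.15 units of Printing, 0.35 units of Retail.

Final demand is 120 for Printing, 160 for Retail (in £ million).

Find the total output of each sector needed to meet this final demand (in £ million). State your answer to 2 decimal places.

x_P = 208.16, x_R = 310.20

I − A =
  [   0.80    -0.15]
  [  -0.20     0.65]
det(I−A) = (0.80)(0.65) − (-0.15)(-0.20) = 0.4900
adj(I−A) = [[0.65, 0.15], [0.20, 0.80]]
(I − A)⁻¹ = adj(I−A) / det(I−A) ≈
  [   1.3265     0.3061]
  [   0.4082     1.6327]
x = (I − A)⁻¹ d = adj(I−A)·d / det(I−A), with det(I−A) = 0.4900:
  x_P = (0.65·120 + 0.15·160) / 0.4900 = 102.00 / 0.4900 ≈ 208.16
  x_R = (0.20·120 + 0.80·160) / 0.4900 = 152.00 / 0.4900 ≈ 310.20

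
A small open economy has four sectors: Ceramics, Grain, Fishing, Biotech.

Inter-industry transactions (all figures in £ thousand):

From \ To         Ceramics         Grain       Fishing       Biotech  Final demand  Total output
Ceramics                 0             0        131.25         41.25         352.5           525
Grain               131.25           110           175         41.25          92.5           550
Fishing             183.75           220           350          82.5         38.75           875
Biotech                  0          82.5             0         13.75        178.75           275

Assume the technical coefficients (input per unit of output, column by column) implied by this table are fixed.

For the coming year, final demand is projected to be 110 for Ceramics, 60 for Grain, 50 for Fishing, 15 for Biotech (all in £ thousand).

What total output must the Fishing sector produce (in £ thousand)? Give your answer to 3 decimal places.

x_F = 362.554

Technical coefficients a_ij = z_ij / X_j:
  a_CC = 0/525 = 0.00, a_GC = 131.25/525 = 0.25, a_FC = 183.75/525 = 0.35, a_BC = 0/525 = 0.00
  a_CG = 0/550 = 0.00, a_GG = 110/550 = 0.20, a_FG = 220/550 = 0.40, a_BG = 82.5/550 = 0.15
  a_CF = 131.25/875 = 0.15, a_GF = 175/875 = 0.20, a_FF = 350/875 = 0.40, a_BF = 0/875 = 0.00
  a_CB = 41.25/275 = 0.15, a_GB = 41.25/275 = 0.15, a_FB = 82.5/275 = 0.30, a_BB = 13.75/275 = 0.05
I − A =
  [   1.00     0.00    -0.15    -0.15]
  [  -0.25     0.80    -0.20    -0.15]
  [  -0.35    -0.40     0.60    -0.30]
  [   0.00    -0.15     0.00     0.95]
Compute the cofactors C_ij = (−1)^(i+j)·(3×3 minor ij) of I−A; the adjugate is their transpose:
adj(I−A) = Cᵀ =
  [ 0.357500   0.077250   0.115125   0.105000]
  [ 0.209000   0.520125   0.225625   0.186375]
  [ 0.364375   0.432875   0.731875   0.357000]
  [ 0.033000   0.082125   0.035625   0.343000]
det(I−A) = Σ_j (I−A)_1j·C_1j = (1.00)(0.357500) + (0.00)(0.209000) + (-0.15)(0.364375) + (-0.15)(0.033000) = 0.29789375
(I − A)⁻¹ = adj(I−A) / det(I−A) ≈
  [   1.2001     0.2593     0.3865     0.3525]
  [   0.7016     1.7460     0.7574     0.6256]
  [   1.2232     1.4531     2.4568     1.1984]
  [   0.1108     0.2757     0.1196     1.1514]
x = (I − A)⁻¹ d = adj(I−A)·d / det(I−A), with det(I−A) = 0.29789375:
  x_C = (0.357500·110 + 0.077250·60 + 0.115125·50 + 0.105000·15) / 0.29789375 = 51.29125 / 0.29789375 ≈ 172.180
  x_G = (0.209000·110 + 0.520125·60 + 0.225625·50 + 0.186375·15) / 0.29789375 = 68.274375 / 0.29789375 ≈ 229.190
  x_F = (0.364375·110 + 0.432875·60 + 0.731875·50 + 0.357000·15) / 0.29789375 = 108.0025 / 0.29789375 ≈ 362.554
  x_B = (0.033000·110 + 0.082125·60 + 0.035625·50 + 0.343000·15) / 0.29789375 = 15.48375 / 0.29789375 ≈ 51.977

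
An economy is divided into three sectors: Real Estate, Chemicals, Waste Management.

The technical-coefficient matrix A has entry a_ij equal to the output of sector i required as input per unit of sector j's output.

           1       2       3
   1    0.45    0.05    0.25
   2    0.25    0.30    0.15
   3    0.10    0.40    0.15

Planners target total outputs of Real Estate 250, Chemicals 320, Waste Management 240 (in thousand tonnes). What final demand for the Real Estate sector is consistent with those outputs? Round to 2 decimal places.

d_1 = 61.50

I − A =
  [   0.55    -0.05    -0.25]
  [  -0.25     0.70    -0.15]
  [  -0.10    -0.40     0.85]
d = (I − A) x:
  d_1 = (+0.55)·250 + (-0.05)·320 + (-0.25)·240 = 61.50
  d_2 = (-0.25)·250 + (+0.70)·320 + (-0.15)·240 = 125.50
  d_3 = (-0.10)·250 + (-0.40)·320 + (+0.85)·240 = 51.00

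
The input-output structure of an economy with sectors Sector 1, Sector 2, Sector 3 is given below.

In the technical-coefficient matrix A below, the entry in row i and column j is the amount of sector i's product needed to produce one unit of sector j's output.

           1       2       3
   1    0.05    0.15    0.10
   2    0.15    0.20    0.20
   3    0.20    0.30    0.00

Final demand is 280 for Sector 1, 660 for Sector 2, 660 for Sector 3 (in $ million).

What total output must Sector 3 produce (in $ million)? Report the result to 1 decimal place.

x_3 = 1149.9

I − A =
  [   0.95    -0.15    -0.10]
  [  -0.15     0.80    -0.20]
  [  -0.20    -0.30     1.00]
Cofactors of I−A, C_ij = (−1)^(i+j)·(minor ij) (rows/columns in the sector order above):
  C_11 = (0.80)(1.00) − (-0.20)(-0.30) = 0.7400
  C_12 = −[(-0.15)(1.00) − (-0.20)(-0.20)] = 0.1900
  C_13 = (-0.15)(-0.30) − (0.80)(-0.20) = 0.2050
  C_21 = −[(-0.15)(1.00) − (-0.10)(-0.30)] = 0.1800
  C_22 = (0.95)(1.00) − (-0.10)(-0.20) = 0.9300
  C_23 = −[(0.95)(-0.30) − (-0.15)(-0.20)] = 0.3150
  C_31 = (-0.15)(-0.20) − (-0.10)(0.80) = 0.1100
  C_32 = −[(0.95)(-0.20) − (-0.10)(-0.15)] = 0.2050
  C_33 = (0.95)(0.80) − (-0.15)(-0.15) = 0.7375
det(I−A) = Σ_j (I−A)_1j·C_1j = (0.95)(0.7400) + (-0.15)(0.1900) + (-0.10)(0.2050) = 0.6540
adj(I−A) = Cᵀ =
  [ 0.7400   0.1800   0.1100]
  [ 0.1900   0.9300   0.2050]
  [ 0.2050   0.3150   0.7375]
(I − A)⁻¹ = adj(I−A) / det(I−A) ≈
  [   1.1315     0.2752     0.1682]
  [   0.2905     1.4220     0.3135]
  [   0.3135     0.4817     1.1277]
x = (I − A)⁻¹ d = adj(I−A)·d / det(I−A), with det(I−A) = 0.6540:
  x_1 = (0.7400·280 + 0.1800·660 + 0.1100·660) / 0.6540 = 398.60 / 0.6540 ≈ 609.5
  x_2 = (0.1900·280 + 0.9300·660 + 0.2050·660) / 0.6540 = 802.30 / 0.6540 ≈ 1226.8
  x_3 = (0.2050·280 + 0.3150·660 + 0.7375·660) / 0.6540 = 752.05 / 0.6540 ≈ 1149.9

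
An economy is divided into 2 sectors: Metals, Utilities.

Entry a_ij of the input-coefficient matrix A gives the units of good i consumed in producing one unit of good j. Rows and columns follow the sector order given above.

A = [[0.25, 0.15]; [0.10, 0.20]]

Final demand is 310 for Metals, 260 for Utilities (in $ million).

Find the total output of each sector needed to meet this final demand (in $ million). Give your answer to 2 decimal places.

I − A =
  [   0.75    -0.15]
  [  -0.10     0.80]
det(I−A) = (0.75)(0.80) − (-0.15)(-0.10) = 0.5850
adj(I−A) = [[0.80, 0.15], [0.10, 0.75]]
(I − A)⁻¹ = adj(I−A) / det(I−A) ≈
  [   1.3675     0.2564]
  [   0.1709     1.2821]
x = (I − A)⁻¹ d = adj(I−A)·d / det(I−A), with det(I−A) = 0.5850:
  x_1 = (0.80·310 + 0.15·260) / 0.5850 = 287.00 / 0.5850 ≈ 490.60
  x_2 = (0.10·310 + 0.75·260) / 0.5850 = 226.00 / 0.5850 ≈ 386.32

x_1 = 490.60, x_2 = 386.32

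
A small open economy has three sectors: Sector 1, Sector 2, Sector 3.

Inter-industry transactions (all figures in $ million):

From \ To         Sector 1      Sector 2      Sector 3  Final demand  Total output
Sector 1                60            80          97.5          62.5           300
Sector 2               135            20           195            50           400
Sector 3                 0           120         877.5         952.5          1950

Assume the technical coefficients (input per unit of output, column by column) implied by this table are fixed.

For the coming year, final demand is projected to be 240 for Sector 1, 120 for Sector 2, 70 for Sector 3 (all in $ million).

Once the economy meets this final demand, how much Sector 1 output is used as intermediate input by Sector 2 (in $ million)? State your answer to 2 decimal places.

Technical coefficients a_ij = z_ij / X_j:
  a_11 = 60/300 = 0.20, a_21 = 135/300 = 0.45, a_31 = 0/300 = 0.00
  a_12 = 80/400 = 0.20, a_22 = 20/400 = 0.05, a_32 = 120/400 = 0.30
  a_13 = 97.5/1950 = 0.05, a_23 = 195/1950 = 0.10, a_33 = 877.5/1950 = 0.45
I − A =
  [   0.80    -0.20    -0.05]
  [  -0.45     0.95    -0.10]
  [   0.00    -0.30     0.55]
Cofactors of I−A, C_ij = (−1)^(i+j)·(minor ij) (rows/columns in the sector order above):
  C_11 = (0.95)(0.55) − (-0.10)(-0.30) = 0.4925
  C_12 = −[(-0.45)(0.55) − (-0.10)(0.00)] = 0.2475
  C_13 = (-0.45)(-0.30) − (0.95)(0.00) = 0.1350
  C_21 = −[(-0.20)(0.55) − (-0.05)(-0.30)] = 0.1250
  C_22 = (0.80)(0.55) − (-0.05)(0.00) = 0.4400
  C_23 = −[(0.80)(-0.30) − (-0.20)(0.00)] = 0.2400
  C_31 = (-0.20)(-0.10) − (-0.05)(0.95) = 0.0675
  C_32 = −[(0.80)(-0.10) − (-0.05)(-0.45)] = 0.1025
  C_33 = (0.80)(0.95) − (-0.20)(-0.45) = 0.6700
det(I−A) = Σ_j (I−A)_1j·C_1j = (0.80)(0.4925) + (-0.20)(0.2475) + (-0.05)(0.1350) = 0.33775
adj(I−A) = Cᵀ =
  [ 0.4925   0.1250   0.0675]
  [ 0.2475   0.4400   0.1025]
  [ 0.1350   0.2400   0.6700]
(I − A)⁻¹ = adj(I−A) / det(I−A) ≈
  [   1.4582     0.3701     0.1999]
  [   0.7328     1.3027     0.3035]
  [   0.3997     0.7106     1.9837]
First solve x = (I − A)⁻¹ d = adj(I−A)·d / det(I−A); in particular x_2 = (0.2475·240 + 0.4400·120 + 0.1025·70) / 0.33775 = 119.375 / 0.33775 ≈ 353.4419.
Intermediate flow from 1 to 2: z_12 = a_12 · x_2 = 0.20 × 119.375 / 0.33775 = 23.875 / 0.33775 ≈ 70.69.

z_12 = 70.69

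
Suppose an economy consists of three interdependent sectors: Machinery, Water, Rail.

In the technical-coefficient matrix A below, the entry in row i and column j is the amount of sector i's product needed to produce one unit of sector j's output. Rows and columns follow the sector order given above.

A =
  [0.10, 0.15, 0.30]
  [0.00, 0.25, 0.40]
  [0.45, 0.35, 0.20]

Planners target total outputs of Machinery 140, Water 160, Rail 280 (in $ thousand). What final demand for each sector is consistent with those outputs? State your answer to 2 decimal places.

d_1 = 18.00, d_2 = 8.00, d_3 = 105.00

I − A =
  [   0.90    -0.15    -0.30]
  [   0.00     0.75    -0.40]
  [  -0.45    -0.35     0.80]
d = (I − A) x:
  d_1 = (+0.90)·140 + (-0.15)·160 + (-0.30)·280 = 18.00
  d_2 = (+0.00)·140 + (+0.75)·160 + (-0.40)·280 = 8.00
  d_3 = (-0.45)·140 + (-0.35)·160 + (+0.80)·280 = 105.00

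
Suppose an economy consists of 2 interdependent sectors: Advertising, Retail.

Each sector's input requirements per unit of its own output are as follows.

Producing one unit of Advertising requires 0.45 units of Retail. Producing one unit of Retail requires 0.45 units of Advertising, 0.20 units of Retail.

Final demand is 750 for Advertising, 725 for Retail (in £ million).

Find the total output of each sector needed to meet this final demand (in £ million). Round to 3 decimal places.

I − A =
  [   1.00    -0.45]
  [  -0.45     0.80]
det(I−A) = (1.00)(0.80) − (-0.45)(-0.45) = 0.5975
adj(I−A) = [[0.80, 0.45], [0.45, 1.00]]
(I − A)⁻¹ = adj(I−A) / det(I−A) ≈
  [   1.3389     0.7531]
  [   0.7531     1.6736]
x = (I − A)⁻¹ d = adj(I−A)·d / det(I−A), with det(I−A) = 0.5975:
  x_A = (0.80·750 + 0.45·725) / 0.5975 = 926.25 / 0.5975 ≈ 1550.209
  x_R = (0.45·750 + 1.00·725) / 0.5975 = 1062.50 / 0.5975 ≈ 1778.243

x_A = 1550.209, x_R = 1778.243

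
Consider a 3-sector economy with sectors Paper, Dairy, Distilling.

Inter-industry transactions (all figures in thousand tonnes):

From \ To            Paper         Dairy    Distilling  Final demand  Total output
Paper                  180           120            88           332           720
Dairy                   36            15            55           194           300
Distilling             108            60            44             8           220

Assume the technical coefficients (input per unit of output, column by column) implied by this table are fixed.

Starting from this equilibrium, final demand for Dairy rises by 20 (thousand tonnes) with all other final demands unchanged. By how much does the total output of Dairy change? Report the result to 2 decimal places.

Technical coefficients a_ij = z_ij / X_j:
  a_11 = 180/720 = 0.25, a_21 = 36/720 = 0.05, a_31 = 108/720 = 0.15
  a_12 = 120/300 = 0.40, a_22 = 15/300 = 0.05, a_32 = 60/300 = 0.20
  a_13 = 88/220 = 0.40, a_23 = 55/220 = 0.25, a_33 = 44/220 = 0.20
I − A =
  [   0.75    -0.40    -0.40]
  [  -0.05     0.95    -0.25]
  [  -0.15    -0.20     0.80]
Cofactors of I−A, C_ij = (−1)^(i+j)·(minor ij) (rows/columns in the sector order above):
  C_11 = (0.95)(0.80) − (-0.25)(-0.20) = 0.7100
  C_12 = −[(-0.05)(0.80) − (-0.25)(-0.15)] = 0.0775
  C_13 = (-0.05)(-0.20) − (0.95)(-0.15) = 0.1525
  C_21 = −[(-0.40)(0.80) − (-0.40)(-0.20)] = 0.4000
  C_22 = (0.75)(0.80) − (-0.40)(-0.15) = 0.5400
  C_23 = −[(0.75)(-0.20) − (-0.40)(-0.15)] = 0.2100
  C_31 = (-0.40)(-0.25) − (-0.40)(0.95) = 0.4800
  C_32 = −[(0.75)(-0.25) − (-0.40)(-0.05)] = 0.2075
  C_33 = (0.75)(0.95) − (-0.40)(-0.05) = 0.6925
det(I−A) = Σ_j (I−A)_1j·C_1j = (0.75)(0.7100) + (-0.40)(0.0775) + (-0.40)(0.1525) = 0.4405
adj(I−A) = Cᵀ =
  [ 0.7100   0.4000   0.4800]
  [ 0.0775   0.5400   0.2075]
  [ 0.1525   0.2100   0.6925]
(I − A)⁻¹ = adj(I−A) / det(I−A) ≈
  [   1.6118     0.9081     1.0897]
  [   0.1759     1.2259     0.4711]
  [   0.3462     0.4767     1.5721]
Δx = (I − A)⁻¹ Δd with Δd having +20 in the Dairy component and 0 elsewhere.
So Δx_2 = L_22 · (+20), where L_22 = adj(I−A)_22 / det(I−A) = 0.5400 / 0.4405.
Δx_2 = 0.5400 × (+20) / 0.4405 = 10.80 / 0.4405 ≈ 24.52.

Δx_2 = 24.52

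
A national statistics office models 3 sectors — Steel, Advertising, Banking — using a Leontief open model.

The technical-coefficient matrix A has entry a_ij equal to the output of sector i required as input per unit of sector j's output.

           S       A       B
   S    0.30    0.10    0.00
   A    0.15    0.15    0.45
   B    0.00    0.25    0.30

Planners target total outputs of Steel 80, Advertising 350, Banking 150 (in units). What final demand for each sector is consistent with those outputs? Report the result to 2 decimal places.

d_S = 21.00, d_A = 218.00, d_B = 17.50

I − A =
  [   0.70    -0.10     0.00]
  [  -0.15     0.85    -0.45]
  [   0.00    -0.25     0.70]
d = (I − A) x:
  d_S = (+0.70)·80 + (-0.10)·350 + (+0.00)·150 = 21.00
  d_A = (-0.15)·80 + (+0.85)·350 + (-0.45)·150 = 218.00
  d_B = (+0.00)·80 + (-0.25)·350 + (+0.70)·150 = 17.50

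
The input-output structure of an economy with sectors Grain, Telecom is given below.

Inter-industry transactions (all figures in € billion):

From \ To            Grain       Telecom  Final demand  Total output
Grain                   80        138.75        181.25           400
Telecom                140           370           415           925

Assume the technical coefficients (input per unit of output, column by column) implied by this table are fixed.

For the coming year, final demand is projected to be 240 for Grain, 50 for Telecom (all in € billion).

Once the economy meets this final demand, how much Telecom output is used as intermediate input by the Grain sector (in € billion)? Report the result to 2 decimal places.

z_TG = 124.04

Technical coefficients a_ij = z_ij / X_j:
  a_GG = 80/400 = 0.20, a_TG = 140/400 = 0.35
  a_GT = 138.75/925 = 0.15, a_TT = 370/925 = 0.40
I − A =
  [   0.80    -0.15]
  [  -0.35     0.60]
det(I−A) = (0.80)(0.60) − (-0.15)(-0.35) = 0.4275
adj(I−A) = [[0.60, 0.15], [0.35, 0.80]]
(I − A)⁻¹ = adj(I−A) / det(I−A) ≈
  [   1.4035     0.3509]
  [   0.8187     1.8713]
First solve x = (I − A)⁻¹ d = adj(I−A)·d / det(I−A); in particular x_G = (0.60·240 + 0.15·50) / 0.4275 = 151.50 / 0.4275 ≈ 354.3860.
Intermediate flow from T to G: z_TG = a_TG · x_G = 0.35 × 151.50 / 0.4275 = 53.025 / 0.4275 ≈ 124.04.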